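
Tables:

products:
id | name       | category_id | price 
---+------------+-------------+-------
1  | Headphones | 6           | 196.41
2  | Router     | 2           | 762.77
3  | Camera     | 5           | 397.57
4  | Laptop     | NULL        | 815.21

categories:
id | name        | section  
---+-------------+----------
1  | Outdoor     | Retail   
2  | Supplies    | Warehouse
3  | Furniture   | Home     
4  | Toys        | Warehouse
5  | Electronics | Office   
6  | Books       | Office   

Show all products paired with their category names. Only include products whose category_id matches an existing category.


INNER JOIN keeps only products rows whose category_id matches an id in categories. Walk through each product:
  - product 1 (Headphones): category_id=6 -> matches Books
  - product 2 (Router): category_id=2 -> matches Supplies
  - product 3 (Camera): category_id=5 -> matches Electronics
  - product 4 (Laptop): category_id=NULL, no match -> dropped
So 1 of 4 rows is dropped.

SQL:
SELECT a.name, b.name AS category
FROM products a
INNER JOIN categories b ON a.category_id = b.id

Result:
name       | category   
-----------+------------
Headphones | Books      
Router     | Supplies   
Camera     | Electronics


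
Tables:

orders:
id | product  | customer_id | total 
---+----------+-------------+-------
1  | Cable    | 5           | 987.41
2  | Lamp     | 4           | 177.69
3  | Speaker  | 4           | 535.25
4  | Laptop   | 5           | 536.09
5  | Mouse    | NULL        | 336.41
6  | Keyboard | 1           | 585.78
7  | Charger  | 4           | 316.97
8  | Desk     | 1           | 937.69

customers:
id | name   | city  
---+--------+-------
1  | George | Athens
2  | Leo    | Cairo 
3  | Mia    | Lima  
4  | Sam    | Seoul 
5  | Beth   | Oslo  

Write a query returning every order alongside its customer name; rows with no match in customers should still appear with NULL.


LEFT JOIN keeps every row from orders (the left table); where customer_id has no match in customers, the customer columns become NULL. Walk through each order:
  - order 1 (Cable): customer_id=5 -> matches Beth
  - order 2 (Lamp): customer_id=4 -> matches Sam
  - order 3 (Speaker): customer_id=4 -> matches Sam
  - order 4 (Laptop): customer_id=5 -> matches Beth
  - order 5 (Mouse): customer_id=NULL, no match -> kept with NULL
  - order 6 (Keyboard): customer_id=1 -> matches George
  - order 7 (Charger): customer_id=4 -> matches Sam
  - order 8 (Desk): customer_id=1 -> matches George
All 8 rows appear; 1 has NULL customer.

SQL:
SELECT a.product, b.name AS customer
FROM orders a
LEFT JOIN customers b ON a.customer_id = b.id

Result:
product  | customer
---------+---------
Cable    | Beth    
Lamp     | Sam     
Speaker  | Sam     
Laptop   | Beth    
Mouse    | NULL    
Keyboard | George  
Charger  | Sam     
Desk     | George  


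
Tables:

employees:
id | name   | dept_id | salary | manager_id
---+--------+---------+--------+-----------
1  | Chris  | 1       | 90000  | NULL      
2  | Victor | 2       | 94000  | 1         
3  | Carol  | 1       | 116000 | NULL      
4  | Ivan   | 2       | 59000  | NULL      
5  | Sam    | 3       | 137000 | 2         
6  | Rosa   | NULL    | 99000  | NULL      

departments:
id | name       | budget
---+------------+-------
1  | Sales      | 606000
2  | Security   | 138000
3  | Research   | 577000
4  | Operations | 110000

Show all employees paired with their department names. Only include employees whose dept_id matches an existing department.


INNER JOIN keeps only employees rows whose dept_id matches an id in departments. Walk through each employee:
  - employee 1 (Chris): dept_id=1 -> matches Sales
  - employee 2 (Victor): dept_id=2 -> matches Security
  - employee 3 (Carol): dept_id=1 -> matches Sales
  - employee 4 (Ivan): dept_id=2 -> matches Security
  - employee 5 (Sam): dept_id=3 -> matches Research
  - employee 6 (Rosa): dept_id=NULL, no match -> dropped
So 1 of 6 rows is dropped.

SQL:
SELECT a.name, b.name AS department
FROM employees a
INNER JOIN departments b ON a.dept_id = b.id

Result:
name   | department
-------+-----------
Chris  | Sales     
Victor | Security  
Carol  | Sales     
Ivan   | Security  
Sam    | Research  


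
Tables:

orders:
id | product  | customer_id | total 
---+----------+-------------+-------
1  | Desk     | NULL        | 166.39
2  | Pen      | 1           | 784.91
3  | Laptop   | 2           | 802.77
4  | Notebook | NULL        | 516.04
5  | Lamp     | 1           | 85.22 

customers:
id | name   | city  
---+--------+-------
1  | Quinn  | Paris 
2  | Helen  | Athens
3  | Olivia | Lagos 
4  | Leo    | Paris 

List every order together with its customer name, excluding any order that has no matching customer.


INNER JOIN keeps only orders rows whose customer_id matches an id in customers. Walk through each order:
  - order 1 (Desk): customer_id=NULL, no match -> dropped
  - order 2 (Pen): customer_id=1 -> matches Quinn
  - order 3 (Laptop): customer_id=2 -> matches Helen
  - order 4 (Notebook): customer_id=NULL, no match -> dropped
  - order 5 (Lamp): customer_id=1 -> matches Quinn
So 2 of 5 rows are dropped.

SQL:
SELECT a.product, b.name AS customer
FROM orders a
INNER JOIN customers b ON a.customer_id = b.id

Result:
product | customer
--------+---------
Pen     | Quinn   
Laptop  | Helen   
Lamp    | Quinn   


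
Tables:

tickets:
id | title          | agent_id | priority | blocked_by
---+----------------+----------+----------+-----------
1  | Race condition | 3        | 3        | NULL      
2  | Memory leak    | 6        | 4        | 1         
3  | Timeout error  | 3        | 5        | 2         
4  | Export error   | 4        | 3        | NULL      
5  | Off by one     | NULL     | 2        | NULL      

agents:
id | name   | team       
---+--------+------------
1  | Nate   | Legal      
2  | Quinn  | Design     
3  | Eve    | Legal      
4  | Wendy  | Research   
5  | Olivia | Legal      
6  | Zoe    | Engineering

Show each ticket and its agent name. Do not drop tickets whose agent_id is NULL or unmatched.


LEFT JOIN keeps every row from tickets (the left table); where agent_id has no match in agents, the agent columns become NULL. Walk through each ticket:
  - ticket 1 (Race condition): agent_id=3 -> matches Eve
  - ticket 2 (Memory leak): agent_id=6 -> matches Zoe
  - ticket 3 (Timeout error): agent_id=3 -> matches Eve
  - ticket 4 (Export error): agent_id=4 -> matches Wendy
  - ticket 5 (Off by one): agent_id=NULL, no match -> kept with NULL
All 5 rows appear; 1 has NULL agent.

SQL:
SELECT a.title, b.name AS agent
FROM tickets a
LEFT JOIN agents b ON a.agent_id = b.id

Result:
title          | agent
---------------+------
Race condition | Eve  
Memory leak    | Zoe  
Timeout error  | Eve  
Export error   | Wendy
Off by one     | NULL 


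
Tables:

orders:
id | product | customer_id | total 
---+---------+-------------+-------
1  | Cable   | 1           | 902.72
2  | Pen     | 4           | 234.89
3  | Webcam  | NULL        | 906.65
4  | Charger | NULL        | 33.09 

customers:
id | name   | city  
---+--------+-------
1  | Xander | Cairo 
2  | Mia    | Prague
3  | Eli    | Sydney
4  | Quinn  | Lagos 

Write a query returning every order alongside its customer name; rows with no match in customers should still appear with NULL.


LEFT JOIN keeps every row from orders (the left table); where customer_id has no match in customers, the customer columns become NULL. Walk through each order:
  - order 1 (Cable): customer_id=1 -> matches Xander
  - order 2 (Pen): customer_id=4 -> matches Quinn
  - order 3 (Webcam): customer_id=NULL, no match -> kept with NULL
  - order 4 (Charger): customer_id=NULL, no match -> kept with NULL
All 4 rows appear; 2 have NULL customer.

SQL:
SELECT a.product, b.name AS customer
FROM orders a
LEFT JOIN customers b ON a.customer_id = b.id

Result:
product | customer
--------+---------
Cable   | Xander  
Pen     | Quinn   
Webcam  | NULL    
Charger | NULL    


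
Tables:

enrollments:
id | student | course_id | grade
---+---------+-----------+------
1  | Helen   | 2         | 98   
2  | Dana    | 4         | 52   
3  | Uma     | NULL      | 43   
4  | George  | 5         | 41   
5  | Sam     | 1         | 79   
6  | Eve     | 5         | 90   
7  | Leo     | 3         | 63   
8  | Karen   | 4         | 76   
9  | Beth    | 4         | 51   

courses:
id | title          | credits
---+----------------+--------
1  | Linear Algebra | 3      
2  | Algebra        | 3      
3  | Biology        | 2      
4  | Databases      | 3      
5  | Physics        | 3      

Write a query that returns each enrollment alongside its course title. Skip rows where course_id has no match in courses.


INNER JOIN keeps only enrollments rows whose course_id matches an id in courses. Walk through each enrollment:
  - enrollment 1 (Helen): course_id=2 -> matches Algebra
  - enrollment 2 (Dana): course_id=4 -> matches Databases
  - enrollment 3 (Uma): course_id=NULL, no match -> dropped
  - enrollment 4 (George): course_id=5 -> matches Physics
  - enrollment 5 (Sam): course_id=1 -> matches Linear Algebra
  - enrollment 6 (Eve): course_id=5 -> matches Physics
  - enrollment 7 (Leo): course_id=3 -> matches Biology
  - enrollment 8 (Karen): course_id=4 -> matches Databases
  - enrollment 9 (Beth): course_id=4 -> matches Databases
So 1 of 9 rows is dropped.

SQL:
SELECT a.student, b.title AS course
FROM enrollments a
INNER JOIN courses b ON a.course_id = b.id

Result:
student | course        
--------+---------------
Helen   | Algebra       
Dana    | Databases     
George  | Physics       
Sam     | Linear Algebra
Eve     | Physics       
Leo     | Biology       
Karen   | Databases     
Beth    | Databases     


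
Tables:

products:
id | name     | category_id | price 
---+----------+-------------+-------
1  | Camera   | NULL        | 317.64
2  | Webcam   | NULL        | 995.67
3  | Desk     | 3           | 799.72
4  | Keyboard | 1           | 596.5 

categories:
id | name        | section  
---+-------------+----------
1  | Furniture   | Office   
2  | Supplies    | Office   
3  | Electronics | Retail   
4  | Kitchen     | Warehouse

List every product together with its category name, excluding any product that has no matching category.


INNER JOIN keeps only products rows whose category_id matches an id in categories. Walk through each product:
  - product 1 (Camera): category_id=NULL, no match -> dropped
  - product 2 (Webcam): category_id=NULL, no match -> dropped
  - product 3 (Desk): category_id=3 -> matches Electronics
  - product 4 (Keyboard): category_id=1 -> matches Furniture
So 2 of 4 rows are dropped.

SQL:
SELECT a.name, b.name AS category
FROM products a
INNER JOIN categories b ON a.category_id = b.id

Result:
name     | category   
---------+------------
Desk     | Electronics
Keyboard | Furniture  


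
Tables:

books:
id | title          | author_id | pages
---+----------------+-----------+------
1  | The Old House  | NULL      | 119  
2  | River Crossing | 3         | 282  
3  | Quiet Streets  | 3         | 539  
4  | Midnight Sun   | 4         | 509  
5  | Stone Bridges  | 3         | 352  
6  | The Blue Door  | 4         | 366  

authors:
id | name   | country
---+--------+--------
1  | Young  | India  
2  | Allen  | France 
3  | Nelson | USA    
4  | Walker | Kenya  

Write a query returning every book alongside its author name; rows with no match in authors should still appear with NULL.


LEFT JOIN keeps every row from books (the left table); where author_id has no match in authors, the author columns become NULL. Walk through each book:
  - book 1 (The Old House): author_id=NULL, no match -> kept with NULL
  - book 2 (River Crossing): author_id=3 -> matches Nelson
  - book 3 (Quiet Streets): author_id=3 -> matches Nelson
  - book 4 (Midnight Sun): author_id=4 -> matches Walker
  - book 5 (Stone Bridges): author_id=3 -> matches Nelson
  - book 6 (The Blue Door): author_id=4 -> matches Walker
All 6 rows appear; 1 has NULL author.

SQL:
SELECT a.title, b.name AS author
FROM books a
LEFT JOIN authors b ON a.author_id = b.id

Result:
title          | author
---------------+-------
The Old House  | NULL  
River Crossing | Nelson
Quiet Streets  | Nelson
Midnight Sun   | Walker
Stone Bridges  | Nelson
The Blue Door  | Walker


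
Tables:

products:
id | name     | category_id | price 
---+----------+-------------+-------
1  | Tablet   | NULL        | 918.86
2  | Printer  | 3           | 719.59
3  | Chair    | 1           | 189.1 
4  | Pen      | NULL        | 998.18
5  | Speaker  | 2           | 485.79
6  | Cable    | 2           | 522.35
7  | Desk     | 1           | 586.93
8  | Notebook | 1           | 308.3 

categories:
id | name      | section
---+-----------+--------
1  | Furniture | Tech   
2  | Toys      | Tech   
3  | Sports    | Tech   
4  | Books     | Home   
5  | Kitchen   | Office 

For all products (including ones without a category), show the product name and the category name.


LEFT JOIN keeps every row from products (the left table); where category_id has no match in categories, the category columns become NULL. Walk through each product:
  - product 1 (Tablet): category_id=NULL, no match -> kept with NULL
  - product 2 (Printer): category_id=3 -> matches Sports
  - product 3 (Chair): category_id=1 -> matches Furniture
  - product 4 (Pen): category_id=NULL, no match -> kept with NULL
  - product 5 (Speaker): category_id=2 -> matches Toys
  - product 6 (Cable): category_id=2 -> matches Toys
  - product 7 (Desk): category_id=1 -> matches Furniture
  - product 8 (Notebook): category_id=1 -> matches Furniture
All 8 rows appear; 2 have NULL category.

SQL:
SELECT a.name, b.name AS category
FROM products a
LEFT JOIN categories b ON a.category_id = b.id

Result:
name     | category 
---------+----------
Tablet   | NULL     
Printer  | Sports   
Chair    | Furniture
Pen      | NULL     
Speaker  | Toys     
Cable    | Toys     
Desk     | Furniture
Notebook | Furniture


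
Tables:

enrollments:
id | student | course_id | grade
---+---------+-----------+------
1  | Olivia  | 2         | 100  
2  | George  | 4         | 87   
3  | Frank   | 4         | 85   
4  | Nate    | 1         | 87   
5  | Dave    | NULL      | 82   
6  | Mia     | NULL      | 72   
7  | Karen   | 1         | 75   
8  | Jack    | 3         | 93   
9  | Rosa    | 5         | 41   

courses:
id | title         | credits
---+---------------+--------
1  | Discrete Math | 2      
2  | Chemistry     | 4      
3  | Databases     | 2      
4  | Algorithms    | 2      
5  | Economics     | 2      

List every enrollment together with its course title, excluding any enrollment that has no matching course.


INNER JOIN keeps only enrollments rows whose course_id matches an id in courses. Walk through each enrollment:
  - enrollment 1 (Olivia): course_id=2 -> matches Chemistry
  - enrollment 2 (George): course_id=4 -> matches Algorithms
  - enrollment 3 (Frank): course_id=4 -> matches Algorithms
  - enrollment 4 (Nate): course_id=1 -> matches Discrete Math
  - enrollment 5 (Dave): course_id=NULL, no match -> dropped
  - enrollment 6 (Mia): course_id=NULL, no match -> dropped
  - enrollment 7 (Karen): course_id=1 -> matches Discrete Math
  - enrollment 8 (Jack): course_id=3 -> matches Databases
  - enrollment 9 (Rosa): course_id=5 -> matches Economics
So 2 of 9 rows are dropped.

SQL:
SELECT a.student, b.title AS course
FROM enrollments a
INNER JOIN courses b ON a.course_id = b.id

Result:
student | course       
--------+--------------
Olivia  | Chemistry    
George  | Algorithms   
Frank   | Algorithms   
Nate    | Discrete Math
Karen   | Discrete Math
Jack    | Databases    
Rosa    | Economics    


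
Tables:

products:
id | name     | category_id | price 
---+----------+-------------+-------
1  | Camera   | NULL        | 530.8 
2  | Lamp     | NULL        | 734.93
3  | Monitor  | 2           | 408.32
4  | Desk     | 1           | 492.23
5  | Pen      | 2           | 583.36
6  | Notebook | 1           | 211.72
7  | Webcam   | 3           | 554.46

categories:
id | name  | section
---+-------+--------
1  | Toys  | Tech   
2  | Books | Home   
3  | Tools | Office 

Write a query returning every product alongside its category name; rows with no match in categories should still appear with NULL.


LEFT JOIN keeps every row from products (the left table); where category_id has no match in categories, the category columns become NULL. Walk through each product:
  - product 1 (Camera): category_id=NULL, no match -> kept with NULL
  - product 2 (Lamp): category_id=NULL, no match -> kept with NULL
  - product 3 (Monitor): category_id=2 -> matches Books
  - product 4 (Desk): category_id=1 -> matches Toys
  - product 5 (Pen): category_id=2 -> matches Books
  - product 6 (Notebook): category_id=1 -> matches Toys
  - product 7 (Webcam): category_id=3 -> matches Tools
All 7 rows appear; 2 have NULL category.

SQL:
SELECT a.name, b.name AS category
FROM products a
LEFT JOIN categories b ON a.category_id = b.id

Result:
name     | category
---------+---------
Camera   | NULL    
Lamp     | NULL    
Monitor  | Books   
Desk     | Toys    
Pen      | Books   
Notebook | Toys    
Webcam   | Tools   


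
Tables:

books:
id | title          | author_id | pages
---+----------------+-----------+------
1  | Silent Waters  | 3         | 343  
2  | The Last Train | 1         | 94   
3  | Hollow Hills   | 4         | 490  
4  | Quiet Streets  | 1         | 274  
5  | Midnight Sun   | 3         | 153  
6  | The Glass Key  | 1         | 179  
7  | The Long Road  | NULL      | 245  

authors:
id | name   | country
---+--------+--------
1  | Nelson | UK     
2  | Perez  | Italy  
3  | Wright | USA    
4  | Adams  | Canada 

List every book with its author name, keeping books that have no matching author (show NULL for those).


LEFT JOIN keeps every row from books (the left table); where author_id has no match in authors, the author columns become NULL. Walk through each book:
  - book 1 (Silent Waters): author_id=3 -> matches Wright
  - book 2 (The Last Train): author_id=1 -> matches Nelson
  - book 3 (Hollow Hills): author_id=4 -> matches Adams
  - book 4 (Quiet Streets): author_id=1 -> matches Nelson
  - book 5 (Midnight Sun): author_id=3 -> matches Wright
  - book 6 (The Glass Key): author_id=1 -> matches Nelson
  - book 7 (The Long Road): author_id=NULL, no match -> kept with NULL
All 7 rows appear; 1 has NULL author.

SQL:
SELECT a.title, b.name AS author
FROM books a
LEFT JOIN authors b ON a.author_id = b.id

Result:
title          | author
---------------+-------
Silent Waters  | Wright
The Last Train | Nelson
Hollow Hills   | Adams 
Quiet Streets  | Nelson
Midnight Sun   | Wright
The Glass Key  | Nelson
The Long Road  | NULL  


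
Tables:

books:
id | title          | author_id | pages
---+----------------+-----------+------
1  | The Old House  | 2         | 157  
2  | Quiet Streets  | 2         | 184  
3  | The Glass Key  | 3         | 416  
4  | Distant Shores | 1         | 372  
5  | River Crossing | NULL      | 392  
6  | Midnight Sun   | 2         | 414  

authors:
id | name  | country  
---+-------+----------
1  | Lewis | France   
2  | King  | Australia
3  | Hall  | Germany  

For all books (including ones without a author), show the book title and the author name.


LEFT JOIN keeps every row from books (the left table); where author_id has no match in authors, the author columns become NULL. Walk through each book:
  - book 1 (The Old House): author_id=2 -> matches King
  - book 2 (Quiet Streets): author_id=2 -> matches King
  - book 3 (The Glass Key): author_id=3 -> matches Hall
  - book 4 (Distant Shores): author_id=1 -> matches Lewis
  - book 5 (River Crossing): author_id=NULL, no match -> kept with NULL
  - book 6 (Midnight Sun): author_id=2 -> matches King
All 6 rows appear; 1 has NULL author.

SQL:
SELECT a.title, b.name AS author
FROM books a
LEFT JOIN authors b ON a.author_id = b.id

Result:
title          | author
---------------+-------
The Old House  | King  
Quiet Streets  | King  
The Glass Key  | Hall  
Distant Shores | Lewis 
River Crossing | NULL  
Midnight Sun   | King  


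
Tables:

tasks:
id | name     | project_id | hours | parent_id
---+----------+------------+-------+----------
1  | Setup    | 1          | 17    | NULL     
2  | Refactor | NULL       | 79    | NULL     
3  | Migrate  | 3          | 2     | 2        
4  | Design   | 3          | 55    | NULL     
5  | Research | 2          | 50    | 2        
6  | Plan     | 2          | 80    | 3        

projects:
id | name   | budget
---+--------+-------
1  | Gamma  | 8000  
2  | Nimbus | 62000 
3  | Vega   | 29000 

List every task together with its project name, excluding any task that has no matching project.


INNER JOIN keeps only tasks rows whose project_id matches an id in projects. Walk through each task:
  - task 1 (Setup): project_id=1 -> matches Gamma
  - task 2 (Refactor): project_id=NULL, no match -> dropped
  - task 3 (Migrate): project_id=3 -> matches Vega
  - task 4 (Design): project_id=3 -> matches Vega
  - task 5 (Research): project_id=2 -> matches Nimbus
  - task 6 (Plan): project_id=2 -> matches Nimbus
So 1 of 6 rows is dropped.

SQL:
SELECT a.name, b.name AS project
FROM tasks a
INNER JOIN projects b ON a.project_id = b.id

Result:
name     | project
---------+--------
Setup    | Gamma  
Migrate  | Vega   
Design   | Vega   
Research | Nimbus 
Plan     | Nimbus 


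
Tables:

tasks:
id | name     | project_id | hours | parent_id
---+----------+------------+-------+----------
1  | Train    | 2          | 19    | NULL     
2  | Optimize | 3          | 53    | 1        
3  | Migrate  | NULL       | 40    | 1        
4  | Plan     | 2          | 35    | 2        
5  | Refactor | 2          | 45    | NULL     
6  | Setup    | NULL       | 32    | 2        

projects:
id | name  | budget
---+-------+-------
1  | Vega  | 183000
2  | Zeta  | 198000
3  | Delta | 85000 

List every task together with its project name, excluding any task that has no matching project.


INNER JOIN keeps only tasks rows whose project_id matches an id in projects. Walk through each task:
  - task 1 (Train): project_id=2 -> matches Zeta
  - task 2 (Optimize): project_id=3 -> matches Delta
  - task 3 (Migrate): project_id=NULL, no match -> dropped
  - task 4 (Plan): project_id=2 -> matches Zeta
  - task 5 (Refactor): project_id=2 -> matches Zeta
  - task 6 (Setup): project_id=NULL, no match -> dropped
So 2 of 6 rows are dropped.

SQL:
SELECT a.name, b.name AS project
FROM tasks a
INNER JOIN projects b ON a.project_id = b.id

Result:
name     | project
---------+--------
Train    | Zeta   
Optimize | Delta  
Plan     | Zeta   
Refactor | Zeta   


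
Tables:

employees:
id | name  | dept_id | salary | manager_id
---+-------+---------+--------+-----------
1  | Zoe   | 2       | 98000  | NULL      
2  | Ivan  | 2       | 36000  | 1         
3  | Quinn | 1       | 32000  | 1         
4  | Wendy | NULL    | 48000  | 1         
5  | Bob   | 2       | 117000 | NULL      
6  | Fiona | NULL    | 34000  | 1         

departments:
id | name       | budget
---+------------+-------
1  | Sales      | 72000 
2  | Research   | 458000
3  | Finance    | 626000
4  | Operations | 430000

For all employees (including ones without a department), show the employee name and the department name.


LEFT JOIN keeps every row from employees (the left table); where dept_id has no match in departments, the department columns become NULL. Walk through each employee:
  - employee 1 (Zoe): dept_id=2 -> matches Research
  - employee 2 (Ivan): dept_id=2 -> matches Research
  - employee 3 (Quinn): dept_id=1 -> matches Sales
  - employee 4 (Wendy): dept_id=NULL, no match -> kept with NULL
  - employee 5 (Bob): dept_id=2 -> matches Research
  - employee 6 (Fiona): dept_id=NULL, no match -> kept with NULL
All 6 rows appear; 2 have NULL department.

SQL:
SELECT a.name, b.name AS department
FROM employees a
LEFT JOIN departments b ON a.dept_id = b.id

Result:
name  | department
------+-----------
Zoe   | Research  
Ivan  | Research  
Quinn | Sales     
Wendy | NULL      
Bob   | Research  
Fiona | NULL      


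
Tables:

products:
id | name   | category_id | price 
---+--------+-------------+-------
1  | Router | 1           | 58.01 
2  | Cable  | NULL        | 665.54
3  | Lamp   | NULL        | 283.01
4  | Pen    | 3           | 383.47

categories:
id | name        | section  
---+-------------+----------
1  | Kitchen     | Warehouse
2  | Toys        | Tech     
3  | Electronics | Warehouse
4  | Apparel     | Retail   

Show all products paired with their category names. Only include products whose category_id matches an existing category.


INNER JOIN keeps only products rows whose category_id matches an id in categories. Walk through each product:
  - product 1 (Router): category_id=1 -> matches Kitchen
  - product 2 (Cable): category_id=NULL, no match -> dropped
  - product 3 (Lamp): category_id=NULL, no match -> dropped
  - product 4 (Pen): category_id=3 -> matches Electronics
So 2 of 4 rows are dropped.

SQL:
SELECT a.name, b.name AS category
FROM products a
INNER JOIN categories b ON a.category_id = b.id

Result:
name   | category   
-------+------------
Router | Kitchen    
Pen    | Electronics


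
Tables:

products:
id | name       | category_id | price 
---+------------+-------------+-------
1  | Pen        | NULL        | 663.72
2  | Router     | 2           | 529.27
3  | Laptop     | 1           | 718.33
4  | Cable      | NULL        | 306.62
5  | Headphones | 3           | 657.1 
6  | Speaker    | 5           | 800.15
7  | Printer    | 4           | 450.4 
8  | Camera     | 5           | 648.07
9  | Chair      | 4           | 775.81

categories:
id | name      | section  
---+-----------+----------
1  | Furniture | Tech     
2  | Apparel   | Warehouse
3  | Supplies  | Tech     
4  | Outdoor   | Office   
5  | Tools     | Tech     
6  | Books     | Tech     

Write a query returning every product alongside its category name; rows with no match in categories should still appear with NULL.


LEFT JOIN keeps every row from products (the left table); where category_id has no match in categories, the category columns become NULL. Walk through each product:
  - product 1 (Pen): category_id=NULL, no match -> kept with NULL
  - product 2 (Router): category_id=2 -> matches Apparel
  - product 3 (Laptop): category_id=1 -> matches Furniture
  - product 4 (Cable): category_id=NULL, no match -> kept with NULL
  - product 5 (Headphones): category_id=3 -> matches Supplies
  - product 6 (Speaker): category_id=5 -> matches Tools
  - product 7 (Printer): category_id=4 -> matches Outdoor
  - product 8 (Camera): category_id=5 -> matches Tools
  - product 9 (Chair): category_id=4 -> matches Outdoor
All 9 rows appear; 2 have NULL category.

SQL:
SELECT a.name, b.name AS category
FROM products a
LEFT JOIN categories b ON a.category_id = b.id

Result:
name       | category 
-----------+----------
Pen        | NULL     
Router     | Apparel  
Laptop     | Furniture
Cable      | NULL     
Headphones | Supplies 
Speaker    | Tools    
Printer    | Outdoor  
Camera     | Tools    
Chair      | Outdoor  


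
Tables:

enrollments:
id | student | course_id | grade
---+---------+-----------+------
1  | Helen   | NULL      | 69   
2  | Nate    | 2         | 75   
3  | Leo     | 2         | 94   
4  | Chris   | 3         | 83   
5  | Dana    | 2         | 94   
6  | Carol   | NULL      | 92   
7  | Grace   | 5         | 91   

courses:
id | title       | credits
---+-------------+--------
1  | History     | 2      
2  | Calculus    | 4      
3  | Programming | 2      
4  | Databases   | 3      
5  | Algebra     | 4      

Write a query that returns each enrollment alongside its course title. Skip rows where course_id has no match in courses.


INNER JOIN keeps only enrollments rows whose course_id matches an id in courses. Walk through each enrollment:
  - enrollment 1 (Helen): course_id=NULL, no match -> dropped
  - enrollment 2 (Nate): course_id=2 -> matches Calculus
  - enrollment 3 (Leo): course_id=2 -> matches Calculus
  - enrollment 4 (Chris): course_id=3 -> matches Programming
  - enrollment 5 (Dana): course_id=2 -> matches Calculus
  - enrollment 6 (Carol): course_id=NULL, no match -> dropped
  - enrollment 7 (Grace): course_id=5 -> matches Algebra
So 2 of 7 rows are dropped.

SQL:
SELECT a.student, b.title AS course
FROM enrollments a
INNER JOIN courses b ON a.course_id = b.id

Result:
student | course     
--------+------------
Nate    | Calculus   
Leo     | Calculus   
Chris   | Programming
Dana    | Calculus   
Grace   | Algebra    


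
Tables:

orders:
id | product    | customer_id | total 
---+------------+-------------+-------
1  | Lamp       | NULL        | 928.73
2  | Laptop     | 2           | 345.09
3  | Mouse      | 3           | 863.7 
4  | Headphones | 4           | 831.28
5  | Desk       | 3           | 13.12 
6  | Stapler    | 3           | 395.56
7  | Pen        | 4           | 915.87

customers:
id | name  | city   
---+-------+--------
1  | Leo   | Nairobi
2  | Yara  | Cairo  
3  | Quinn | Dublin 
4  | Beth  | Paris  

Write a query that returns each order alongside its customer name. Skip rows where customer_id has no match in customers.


INNER JOIN keeps only orders rows whose customer_id matches an id in customers. Walk through each order:
  - order 1 (Lamp): customer_id=NULL, no match -> dropped
  - order 2 (Laptop): customer_id=2 -> matches Yara
  - order 3 (Mouse): customer_id=3 -> matches Quinn
  - order 4 (Headphones): customer_id=4 -> matches Beth
  - order 5 (Desk): customer_id=3 -> matches Quinn
  - order 6 (Stapler): customer_id=3 -> matches Quinn
  - order 7 (Pen): customer_id=4 -> matches Beth
So 1 of 7 rows is dropped.

SQL:
SELECT a.product, b.name AS customer
FROM orders a
INNER JOIN customers b ON a.customer_id = b.id

Result:
product    | customer
-----------+---------
Laptop     | Yara    
Mouse      | Quinn   
Headphones | Beth    
Desk       | Quinn   
Stapler    | Quinn   
Pen        | Beth    


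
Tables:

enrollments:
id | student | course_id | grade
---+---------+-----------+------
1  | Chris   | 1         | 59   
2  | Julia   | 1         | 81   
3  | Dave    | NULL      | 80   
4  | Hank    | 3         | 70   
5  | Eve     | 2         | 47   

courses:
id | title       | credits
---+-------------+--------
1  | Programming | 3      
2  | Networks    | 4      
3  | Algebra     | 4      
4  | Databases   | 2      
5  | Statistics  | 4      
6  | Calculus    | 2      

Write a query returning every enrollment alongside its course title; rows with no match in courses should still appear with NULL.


LEFT JOIN keeps every row from enrollments (the left table); where course_id has no match in courses, the course columns become NULL. Walk through each enrollment:
  - enrollment 1 (Chris): course_id=1 -> matches Programming
  - enrollment 2 (Julia): course_id=1 -> matches Programming
  - enrollment 3 (Dave): course_id=NULL, no match -> kept with NULL
  - enrollment 4 (Hank): course_id=3 -> matches Algebra
  - enrollment 5 (Eve): course_id=2 -> matches Networks
All 5 rows appear; 1 has NULL course.

SQL:
SELECT a.student, b.title AS course
FROM enrollments a
LEFT JOIN courses b ON a.course_id = b.id

Result:
student | course     
--------+------------
Chris   | Programming
Julia   | Programming
Dave    | NULL       
Hank    | Algebra    
Eve     | Networks   


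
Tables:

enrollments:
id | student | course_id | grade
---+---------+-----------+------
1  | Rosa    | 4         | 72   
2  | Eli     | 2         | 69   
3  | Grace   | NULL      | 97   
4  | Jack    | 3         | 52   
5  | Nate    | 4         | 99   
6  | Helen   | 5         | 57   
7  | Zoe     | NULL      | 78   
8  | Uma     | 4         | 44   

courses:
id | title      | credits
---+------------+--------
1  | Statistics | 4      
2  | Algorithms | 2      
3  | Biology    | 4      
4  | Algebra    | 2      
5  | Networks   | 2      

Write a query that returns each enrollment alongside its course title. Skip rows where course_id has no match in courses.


INNER JOIN keeps only enrollments rows whose course_id matches an id in courses. Walk through each enrollment:
  - enrollment 1 (Rosa): course_id=4 -> matches Algebra
  - enrollment 2 (Eli): course_id=2 -> matches Algorithms
  - enrollment 3 (Grace): course_id=NULL, no match -> dropped
  - enrollment 4 (Jack): course_id=3 -> matches Biology
  - enrollment 5 (Nate): course_id=4 -> matches Algebra
  - enrollment 6 (Helen): course_id=5 -> matches Networks
  - enrollment 7 (Zoe): course_id=NULL, no match -> dropped
  - enrollment 8 (Uma): course_id=4 -> matches Algebra
So 2 of 8 rows are dropped.

SQL:
SELECT a.student, b.title AS course
FROM enrollments a
INNER JOIN courses b ON a.course_id = b.id

Result:
student | course    
--------+-----------
Rosa    | Algebra   
Eli     | Algorithms
Jack    | Biology   
Nate    | Algebra   
Helen   | Networks  
Uma     | Algebra   


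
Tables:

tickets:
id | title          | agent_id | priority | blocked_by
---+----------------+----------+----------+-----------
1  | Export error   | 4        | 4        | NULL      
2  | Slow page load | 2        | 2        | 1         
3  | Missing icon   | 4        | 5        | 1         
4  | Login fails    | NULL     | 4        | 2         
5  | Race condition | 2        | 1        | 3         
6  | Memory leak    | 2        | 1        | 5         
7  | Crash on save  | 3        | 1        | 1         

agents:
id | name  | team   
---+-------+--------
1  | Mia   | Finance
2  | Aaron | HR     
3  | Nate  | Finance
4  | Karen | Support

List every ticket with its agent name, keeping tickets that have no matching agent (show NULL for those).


LEFT JOIN keeps every row from tickets (the left table); where agent_id has no match in agents, the agent columns become NULL. Walk through each ticket:
  - ticket 1 (Export error): agent_id=4 -> matches Karen
  - ticket 2 (Slow page load): agent_id=2 -> matches Aaron
  - ticket 3 (Missing icon): agent_id=4 -> matches Karen
  - ticket 4 (Login fails): agent_id=NULL, no match -> kept with NULL
  - ticket 5 (Race condition): agent_id=2 -> matches Aaron
  - ticket 6 (Memory leak): agent_id=2 -> matches Aaron
  - ticket 7 (Crash on save): agent_id=3 -> matches Nate
All 7 rows appear; 1 has NULL agent.

SQL:
SELECT a.title, b.name AS agent
FROM tickets a
LEFT JOIN agents b ON a.agent_id = b.id

Result:
title          | agent
---------------+------
Export error   | Karen
Slow page load | Aaron
Missing icon   | Karen
Login fails    | NULL 
Race condition | Aaron
Memory leak    | Aaron
Crash on save  | Nate 


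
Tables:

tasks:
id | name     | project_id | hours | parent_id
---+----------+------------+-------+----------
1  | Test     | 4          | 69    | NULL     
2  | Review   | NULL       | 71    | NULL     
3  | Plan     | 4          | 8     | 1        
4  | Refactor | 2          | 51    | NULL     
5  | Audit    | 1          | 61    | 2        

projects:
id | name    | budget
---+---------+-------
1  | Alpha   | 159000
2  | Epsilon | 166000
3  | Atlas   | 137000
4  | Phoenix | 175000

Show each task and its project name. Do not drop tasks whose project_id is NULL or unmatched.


LEFT JOIN keeps every row from tasks (the left table); where project_id has no match in projects, the project columns become NULL. Walk through each task:
  - task 1 (Test): project_id=4 -> matches Phoenix
  - task 2 (Review): project_id=NULL, no match -> kept with NULL
  - task 3 (Plan): project_id=4 -> matches Phoenix
  - task 4 (Refactor): project_id=2 -> matches Epsilon
  - task 5 (Audit): project_id=1 -> matches Alpha
All 5 rows appear; 1 has NULL project.

SQL:
SELECT a.name, b.name AS project
FROM tasks a
LEFT JOIN projects b ON a.project_id = b.id

Result:
name     | project
---------+--------
Test     | Phoenix
Review   | NULL   
Plan     | Phoenix
Refactor | Epsilon
Audit    | Alpha  


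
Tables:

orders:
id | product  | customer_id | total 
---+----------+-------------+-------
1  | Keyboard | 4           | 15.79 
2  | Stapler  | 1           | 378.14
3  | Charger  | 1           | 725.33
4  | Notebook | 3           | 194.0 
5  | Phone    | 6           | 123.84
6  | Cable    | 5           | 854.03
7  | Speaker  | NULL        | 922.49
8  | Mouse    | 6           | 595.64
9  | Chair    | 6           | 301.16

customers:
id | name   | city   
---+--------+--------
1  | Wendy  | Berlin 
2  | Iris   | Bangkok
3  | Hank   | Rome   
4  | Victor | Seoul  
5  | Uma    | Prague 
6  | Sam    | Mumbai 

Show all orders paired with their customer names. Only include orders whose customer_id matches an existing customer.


INNER JOIN keeps only orders rows whose customer_id matches an id in customers. Walk through each order:
  - order 1 (Keyboard): customer_id=4 -> matches Victor
  - order 2 (Stapler): customer_id=1 -> matches Wendy
  - order 3 (Charger): customer_id=1 -> matches Wendy
  - order 4 (Notebook): customer_id=3 -> matches Hank
  - order 5 (Phone): customer_id=6 -> matches Sam
  - order 6 (Cable): customer_id=5 -> matches Uma
  - order 7 (Speaker): customer_id=NULL, no match -> dropped
  - order 8 (Mouse): customer_id=6 -> matches Sam
  - order 9 (Chair): customer_id=6 -> matches Sam
So 1 of 9 rows is dropped.

SQL:
SELECT a.product, b.name AS customer
FROM orders a
INNER JOIN customers b ON a.customer_id = b.id

Result:
product  | customer
---------+---------
Keyboard | Victor  
Stapler  | Wendy   
Charger  | Wendy   
Notebook | Hank    
Phone    | Sam     
Cable    | Uma     
Mouse    | Sam     
Chair    | Sam     


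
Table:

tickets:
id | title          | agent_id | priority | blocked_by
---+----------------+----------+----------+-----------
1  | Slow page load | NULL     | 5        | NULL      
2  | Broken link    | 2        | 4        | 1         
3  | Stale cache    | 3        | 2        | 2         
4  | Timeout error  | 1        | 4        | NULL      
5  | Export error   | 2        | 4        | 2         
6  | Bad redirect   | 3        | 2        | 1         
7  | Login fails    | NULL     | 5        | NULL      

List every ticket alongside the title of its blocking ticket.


This is a self-join: tickets is joined to a second copy of itself, matching each row's blocked_by to another row's id. Use LEFT JOIN so rows with blocked_by=NULL are kept.
  - ticket 1 (Slow page load): blocked_by=NULL -> NULL
  - ticket 2 (Broken link): blocked_by=1 -> Slow page load
  - ticket 3 (Stale cache): blocked_by=2 -> Broken link
  - ticket 4 (Timeout error): blocked_by=NULL -> NULL
  - ticket 5 (Export error): blocked_by=2 -> Broken link
  - ticket 6 (Bad redirect): blocked_by=1 -> Slow page load
  - ticket 7 (Login fails): blocked_by=NULL -> NULL

SQL:
SELECT a.title AS item, b.title AS blocked_by
FROM tickets a
LEFT JOIN tickets b ON a.blocked_by = b.id

Result:
item           | blocked_by    
---------------+---------------
Slow page load | NULL          
Broken link    | Slow page load
Stale cache    | Broken link   
Timeout error  | NULL          
Export error   | Broken link   
Bad redirect   | Slow page load
Login fails    | NULL          


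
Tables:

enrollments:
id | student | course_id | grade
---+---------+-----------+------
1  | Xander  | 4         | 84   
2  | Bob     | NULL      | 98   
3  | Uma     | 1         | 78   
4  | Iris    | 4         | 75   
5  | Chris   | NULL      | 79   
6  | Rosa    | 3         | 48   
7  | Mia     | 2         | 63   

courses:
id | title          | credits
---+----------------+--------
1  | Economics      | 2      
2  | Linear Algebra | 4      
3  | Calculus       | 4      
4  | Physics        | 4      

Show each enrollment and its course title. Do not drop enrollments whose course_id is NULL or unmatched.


LEFT JOIN keeps every row from enrollments (the left table); where course_id has no match in courses, the course columns become NULL. Walk through each enrollment:
  - enrollment 1 (Xander): course_id=4 -> matches Physics
  - enrollment 2 (Bob): course_id=NULL, no match -> kept with NULL
  - enrollment 3 (Uma): course_id=1 -> matches Economics
  - enrollment 4 (Iris): course_id=4 -> matches Physics
  - enrollment 5 (Chris): course_id=NULL, no match -> kept with NULL
  - enrollment 6 (Rosa): course_id=3 -> matches Calculus
  - enrollment 7 (Mia): course_id=2 -> matches Linear Algebra
All 7 rows appear; 2 have NULL course.

SQL:
SELECT a.student, b.title AS course
FROM enrollments a
LEFT JOIN courses b ON a.course_id = b.id

Result:
student | course        
--------+---------------
Xander  | Physics       
Bob     | NULL          
Uma     | Economics     
Iris    | Physics       
Chris   | NULL          
Rosa    | Calculus      
Mia     | Linear Algebra
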